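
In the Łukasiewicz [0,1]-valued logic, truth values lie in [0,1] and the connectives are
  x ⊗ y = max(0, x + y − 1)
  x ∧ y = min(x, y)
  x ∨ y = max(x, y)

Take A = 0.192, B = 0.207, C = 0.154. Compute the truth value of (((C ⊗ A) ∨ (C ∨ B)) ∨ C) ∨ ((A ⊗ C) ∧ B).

C ⊗ A = max(0, 0.154 + 0.192 − 1) = max(0, -0.654) = 0.000
C ∨ B = max(0.154, 0.207) = 0.207
(C ⊗ A) ∨ (C ∨ B) = max(0.000, 0.207) = 0.207
((C ⊗ A) ∨ (C ∨ B)) ∨ C = max(0.207, 0.154) = 0.207
A ⊗ C = max(0, 0.192 + 0.154 − 1) = max(0, -0.654) = 0.000
(A ⊗ C) ∧ B = min(0.000, 0.207) = 0.000
(((C ⊗ A) ∨ (C ∨ B)) ∨ C) ∨ ((A ⊗ C) ∧ B) = max(0.207, 0.000) = 0.207

0.207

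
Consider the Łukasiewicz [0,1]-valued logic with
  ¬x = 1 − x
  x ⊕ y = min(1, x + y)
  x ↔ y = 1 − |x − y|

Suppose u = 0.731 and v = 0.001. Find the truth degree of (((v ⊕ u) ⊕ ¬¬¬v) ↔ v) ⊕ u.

v ⊕ u = min(1, 0.001 + 0.731) = min(1, 0.732) = 0.732
¬v = 1 − 0.001 = 0.999
¬¬v = 1 − 0.999 = 0.001
¬¬¬v = 1 − 0.001 = 0.999
(v ⊕ u) ⊕ ¬¬¬v = min(1, 0.732 + 0.999) = min(1, 1.731) = 1.000
((v ⊕ u) ⊕ ¬¬¬v) ↔ v = 1 − |1.000 − 0.001| = 1 − 0.999 = 0.001
(((v ⊕ u) ⊕ ¬¬¬v) ↔ v) ⊕ u = min(1, 0.001 + 0.731) = min(1, 0.732) = 0.732

0.732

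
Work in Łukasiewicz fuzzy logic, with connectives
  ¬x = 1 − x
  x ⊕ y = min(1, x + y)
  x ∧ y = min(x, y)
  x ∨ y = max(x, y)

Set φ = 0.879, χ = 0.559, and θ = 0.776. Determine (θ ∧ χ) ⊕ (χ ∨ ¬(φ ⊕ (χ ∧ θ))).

θ ∧ χ = min(0.776, 0.559) = 0.559
χ ∧ θ = min(0.559, 0.776) = 0.559
φ ⊕ (χ ∧ θ) = min(1, 0.879 + 0.559) = min(1, 1.438) = 1.000
¬(φ ⊕ (χ ∧ θ)) = 1 − 1.000 = 0.000
χ ∨ ¬(φ ⊕ (χ ∧ θ)) = max(0.559, 0.000) = 0.559
(θ ∧ χ) ⊕ (χ ∨ ¬(φ ⊕ (χ ∧ θ))) = min(1, 0.559 + 0.559) = min(1, 1.118) = 1.000

1.000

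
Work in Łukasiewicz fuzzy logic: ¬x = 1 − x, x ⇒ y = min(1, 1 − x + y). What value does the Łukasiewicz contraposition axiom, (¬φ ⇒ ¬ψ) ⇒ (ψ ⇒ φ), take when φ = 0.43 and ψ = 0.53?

1.00

¬φ = 1 − 0.43 = 0.57
¬ψ = 1 − 0.53 = 0.47
¬φ ⇒ ¬ψ = min(1, 1 − 0.57 + 0.47) = min(1, 0.90) = 0.90
ψ ⇒ φ = min(1, 1 − 0.53 + 0.43) = min(1, 0.90) = 0.90
(¬φ ⇒ ¬ψ) ⇒ (ψ ⇒ φ) = min(1, 1 − 0.90 + 0.90) = min(1, 1.00) = 1.00
(As expected: an axiom of Ł∞, always 1.)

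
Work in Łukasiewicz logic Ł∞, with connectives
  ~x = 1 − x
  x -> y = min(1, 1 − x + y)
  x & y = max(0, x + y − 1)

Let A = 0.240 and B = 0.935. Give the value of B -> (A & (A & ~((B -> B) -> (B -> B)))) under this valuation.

0.065

B -> B = min(1, 1 − 0.935 + 0.935) = min(1, 1.000) = 1.000
(B -> B) -> (B -> B) = min(1, 1 − 1.000 + 1.000) = min(1, 1.000) = 1.000
~((B -> B) -> (B -> B)) = 1 − 1.000 = 0.000
A & ~((B -> B) -> (B -> B)) = max(0, 0.240 + 0.000 − 1) = max(0, -0.760) = 0.000
A & (A & ~((B -> B) -> (B -> B))) = max(0, 0.240 + 0.000 − 1) = max(0, -0.760) = 0.000
B -> (A & (A & ~((B -> B) -> (B -> B)))) = min(1, 1 − 0.935 + 0.000) = min(1, 0.065) = 0.065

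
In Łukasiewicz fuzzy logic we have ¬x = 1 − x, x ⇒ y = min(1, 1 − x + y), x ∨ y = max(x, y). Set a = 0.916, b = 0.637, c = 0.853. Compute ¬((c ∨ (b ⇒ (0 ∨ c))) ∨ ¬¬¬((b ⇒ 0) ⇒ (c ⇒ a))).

0 ∨ c = max(0.000, 0.853) = 0.853
b ⇒ (0 ∨ c) = min(1, 1 − 0.637 + 0.853) = min(1, 1.216) = 1.000
c ∨ (b ⇒ (0 ∨ c)) = max(0.853, 1.000) = 1.000
b ⇒ 0 = min(1, 1 − 0.637 + 0.000) = min(1, 0.363) = 0.363
c ⇒ a = min(1, 1 − 0.853 + 0.916) = min(1, 1.063) = 1.000
(b ⇒ 0) ⇒ (c ⇒ a) = min(1, 1 − 0.363 + 1.000) = min(1, 1.637) = 1.000
¬((b ⇒ 0) ⇒ (c ⇒ a)) = 1 − 1.000 = 0.000
¬¬((b ⇒ 0) ⇒ (c ⇒ a)) = 1 − 0.000 = 1.000
¬¬¬((b ⇒ 0) ⇒ (c ⇒ a)) = 1 − 1.000 = 0.000
(c ∨ (b ⇒ (0 ∨ c))) ∨ ¬¬¬((b ⇒ 0) ⇒ (c ⇒ a)) = max(1.000, 0.000) = 1.000
¬((c ∨ (b ⇒ (0 ∨ c))) ∨ ¬¬¬((b ⇒ 0) ⇒ (c ⇒ a))) = 1 − 1.000 = 0.000

0.000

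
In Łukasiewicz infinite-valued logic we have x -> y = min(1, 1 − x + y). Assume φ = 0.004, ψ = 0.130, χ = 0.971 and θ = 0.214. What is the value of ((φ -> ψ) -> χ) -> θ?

0.243

φ -> ψ = min(1, 1 − 0.004 + 0.130) = min(1, 1.126) = 1.000
(φ -> ψ) -> χ = min(1, 1 − 1.000 + 0.971) = min(1, 0.971) = 0.971
((φ -> ψ) -> χ) -> θ = min(1, 1 − 0.971 + 0.214) = min(1, 0.243) = 0.243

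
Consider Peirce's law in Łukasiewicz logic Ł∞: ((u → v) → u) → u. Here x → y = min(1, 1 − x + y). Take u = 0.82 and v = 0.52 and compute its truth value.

0.82

u → v = min(1, 1 − 0.82 + 0.52) = min(1, 0.70) = 0.70
(u → v) → u = min(1, 1 − 0.70 + 0.82) = min(1, 1.12) = 1.00
((u → v) → u) → u = min(1, 1 − 1.00 + 0.82) = min(1, 0.82) = 0.82
(The value 0.82 < 1 shows this instance is not satisfied; not a Ł∞-tautology in general.)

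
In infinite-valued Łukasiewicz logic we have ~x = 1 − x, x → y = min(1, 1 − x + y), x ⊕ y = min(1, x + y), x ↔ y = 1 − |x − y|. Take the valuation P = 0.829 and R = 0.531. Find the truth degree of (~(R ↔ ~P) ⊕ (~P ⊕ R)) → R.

~P = 1 − 0.829 = 0.171
R ↔ ~P = 1 − |0.531 − 0.171| = 1 − 0.360 = 0.640
~(R ↔ ~P) = 1 − 0.640 = 0.360
~P ⊕ R = min(1, 0.171 + 0.531) = min(1, 0.702) = 0.702
~(R ↔ ~P) ⊕ (~P ⊕ R) = min(1, 0.360 + 0.702) = min(1, 1.062) = 1.000
(~(R ↔ ~P) ⊕ (~P ⊕ R)) → R = min(1, 1 − 1.000 + 0.531) = min(1, 0.531) = 0.531

0.531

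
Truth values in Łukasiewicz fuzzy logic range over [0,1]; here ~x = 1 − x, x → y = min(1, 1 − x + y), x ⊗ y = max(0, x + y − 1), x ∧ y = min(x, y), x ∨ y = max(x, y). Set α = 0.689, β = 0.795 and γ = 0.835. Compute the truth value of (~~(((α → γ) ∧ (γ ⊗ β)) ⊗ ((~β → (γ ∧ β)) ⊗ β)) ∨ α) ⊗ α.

0.378

α → γ = min(1, 1 − 0.689 + 0.835) = min(1, 1.146) = 1.000
γ ⊗ β = max(0, 0.835 + 0.795 − 1) = max(0, 0.630) = 0.630
(α → γ) ∧ (γ ⊗ β) = min(1.000, 0.630) = 0.630
~β = 1 − 0.795 = 0.205
γ ∧ β = min(0.835, 0.795) = 0.795
~β → (γ ∧ β) = min(1, 1 − 0.205 + 0.795) = min(1, 1.590) = 1.000
(~β → (γ ∧ β)) ⊗ β = max(0, 1.000 + 0.795 − 1) = max(0, 0.795) = 0.795
((α → γ) ∧ (γ ⊗ β)) ⊗ ((~β → (γ ∧ β)) ⊗ β) = max(0, 0.630 + 0.795 − 1) = max(0, 0.425) = 0.425
~(((α → γ) ∧ (γ ⊗ β)) ⊗ ((~β → (γ ∧ β)) ⊗ β)) = 1 − 0.425 = 0.575
~~(((α → γ) ∧ (γ ⊗ β)) ⊗ ((~β → (γ ∧ β)) ⊗ β)) = 1 − 0.575 = 0.425
~~(((α → γ) ∧ (γ ⊗ β)) ⊗ ((~β → (γ ∧ β)) ⊗ β)) ∨ α = max(0.425, 0.689) = 0.689
(~~(((α → γ) ∧ (γ ⊗ β)) ⊗ ((~β → (γ ∧ β)) ⊗ β)) ∨ α) ⊗ α = max(0, 0.689 + 0.689 − 1) = max(0, 0.378) = 0.378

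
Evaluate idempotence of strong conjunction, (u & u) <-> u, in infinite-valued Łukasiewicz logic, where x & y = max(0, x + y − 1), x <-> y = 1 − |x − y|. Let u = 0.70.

0.70

u & u = max(0, 0.70 + 0.70 − 1) = max(0, 0.40) = 0.40
(u & u) <-> u = 1 − |0.40 − 0.70| = 1 − 0.30 = 0.70
(The value 0.70 < 1 shows this instance is not satisfied; fails in Ł∞ since a ⊗ a = max(0, 2a−1) ≠ a in general.)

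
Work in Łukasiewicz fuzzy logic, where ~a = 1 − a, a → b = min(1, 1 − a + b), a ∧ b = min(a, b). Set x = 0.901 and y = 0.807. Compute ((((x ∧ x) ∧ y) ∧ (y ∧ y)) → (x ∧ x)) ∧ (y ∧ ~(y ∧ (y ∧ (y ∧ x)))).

x ∧ x = min(0.901, 0.901) = 0.901
(x ∧ x) ∧ y = min(0.901, 0.807) = 0.807
y ∧ y = min(0.807, 0.807) = 0.807
((x ∧ x) ∧ y) ∧ (y ∧ y) = min(0.807, 0.807) = 0.807
(((x ∧ x) ∧ y) ∧ (y ∧ y)) → (x ∧ x) = min(1, 1 − 0.807 + 0.901) = min(1, 1.094) = 1.000
y ∧ x = min(0.807, 0.901) = 0.807
y ∧ (y ∧ x) = min(0.807, 0.807) = 0.807
y ∧ (y ∧ (y ∧ x)) = min(0.807, 0.807) = 0.807
~(y ∧ (y ∧ (y ∧ x))) = 1 − 0.807 = 0.193
y ∧ ~(y ∧ (y ∧ (y ∧ x))) = min(0.807, 0.193) = 0.193
((((x ∧ x) ∧ y) ∧ (y ∧ y)) → (x ∧ x)) ∧ (y ∧ ~(y ∧ (y ∧ (y ∧ x)))) = min(1.000, 0.193) = 0.193

0.193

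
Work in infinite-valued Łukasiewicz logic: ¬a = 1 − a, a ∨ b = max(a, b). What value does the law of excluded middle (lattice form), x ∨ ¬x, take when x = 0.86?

0.86

¬x = 1 − 0.86 = 0.14
x ∨ ¬x = max(0.86, 0.14) = 0.86
(The value 0.86 < 1 shows this instance is not satisfied; not a Ł∞-tautology — its value is max(a, 1−a).)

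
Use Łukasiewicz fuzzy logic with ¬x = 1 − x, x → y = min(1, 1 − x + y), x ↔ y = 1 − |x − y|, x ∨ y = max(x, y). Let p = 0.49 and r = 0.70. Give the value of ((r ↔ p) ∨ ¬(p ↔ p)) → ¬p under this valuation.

r ↔ p = 1 − |0.70 − 0.49| = 1 − 0.21 = 0.79
p ↔ p = 1 − |0.49 − 0.49| = 1 − 0.00 = 1.00
¬(p ↔ p) = 1 − 1.00 = 0.00
(r ↔ p) ∨ ¬(p ↔ p) = max(0.79, 0.00) = 0.79
¬p = 1 − 0.49 = 0.51
((r ↔ p) ∨ ¬(p ↔ p)) → ¬p = min(1, 1 − 0.79 + 0.51) = min(1, 0.72) = 0.72

0.72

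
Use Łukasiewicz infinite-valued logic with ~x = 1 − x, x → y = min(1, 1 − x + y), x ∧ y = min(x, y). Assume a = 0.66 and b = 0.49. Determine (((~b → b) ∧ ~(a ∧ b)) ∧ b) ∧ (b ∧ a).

0.49

~b = 1 − 0.49 = 0.51
~b → b = min(1, 1 − 0.51 + 0.49) = min(1, 0.98) = 0.98
a ∧ b = min(0.66, 0.49) = 0.49
~(a ∧ b) = 1 − 0.49 = 0.51
(~b → b) ∧ ~(a ∧ b) = min(0.98, 0.51) = 0.51
((~b → b) ∧ ~(a ∧ b)) ∧ b = min(0.51, 0.49) = 0.49
b ∧ a = min(0.49, 0.66) = 0.49
(((~b → b) ∧ ~(a ∧ b)) ∧ b) ∧ (b ∧ a) = min(0.49, 0.49) = 0.49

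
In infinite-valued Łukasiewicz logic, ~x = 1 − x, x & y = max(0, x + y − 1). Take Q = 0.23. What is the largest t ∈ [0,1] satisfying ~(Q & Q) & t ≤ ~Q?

0.77

Q & Q = max(0, 0.23 + 0.23 − 1) = max(0, -0.54) = 0.00
~(Q & Q) = 1 − 0.00 = 1.00
So the left factor is ~(Q & Q) = 1.00.
~Q = 1 − 0.23 = 0.77
So the right-hand bound is ~Q = 0.77.
The residuum of the Łukasiewicz t-norm gives the supremum: min(1, 1 − 1.00 + 0.77).
1 − 1.00 + 0.77 = 0.77, so t = min(1, 0.77) = 0.77.
Check: 1.00 & 0.77 = max(0, 0.77) = 0.77 ≤ 0.77.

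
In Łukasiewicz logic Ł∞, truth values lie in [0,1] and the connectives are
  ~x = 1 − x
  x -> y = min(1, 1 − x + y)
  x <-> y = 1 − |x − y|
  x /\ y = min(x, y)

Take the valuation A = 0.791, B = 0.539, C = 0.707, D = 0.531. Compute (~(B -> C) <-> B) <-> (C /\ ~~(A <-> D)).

0.754

B -> C = min(1, 1 − 0.539 + 0.707) = min(1, 1.168) = 1.000
~(B -> C) = 1 − 1.000 = 0.000
~(B -> C) <-> B = 1 − |0.000 − 0.539| = 1 − 0.539 = 0.461
A <-> D = 1 − |0.791 − 0.531| = 1 − 0.260 = 0.740
~(A <-> D) = 1 − 0.740 = 0.260
~~(A <-> D) = 1 − 0.260 = 0.740
C /\ ~~(A <-> D) = min(0.707, 0.740) = 0.707
(~(B -> C) <-> B) <-> (C /\ ~~(A <-> D)) = 1 − |0.461 − 0.707| = 1 − 0.246 = 0.754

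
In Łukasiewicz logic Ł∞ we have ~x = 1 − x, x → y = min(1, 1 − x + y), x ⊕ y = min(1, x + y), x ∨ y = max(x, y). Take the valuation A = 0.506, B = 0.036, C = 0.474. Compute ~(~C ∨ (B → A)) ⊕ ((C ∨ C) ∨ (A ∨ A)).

0.506

~C = 1 − 0.474 = 0.526
B → A = min(1, 1 − 0.036 + 0.506) = min(1, 1.470) = 1.000
~C ∨ (B → A) = max(0.526, 1.000) = 1.000
~(~C ∨ (B → A)) = 1 − 1.000 = 0.000
C ∨ C = max(0.474, 0.474) = 0.474
A ∨ A = max(0.506, 0.506) = 0.506
(C ∨ C) ∨ (A ∨ A) = max(0.474, 0.506) = 0.506
~(~C ∨ (B → A)) ⊕ ((C ∨ C) ∨ (A ∨ A)) = min(1, 0.000 + 0.506) = min(1, 0.506) = 0.506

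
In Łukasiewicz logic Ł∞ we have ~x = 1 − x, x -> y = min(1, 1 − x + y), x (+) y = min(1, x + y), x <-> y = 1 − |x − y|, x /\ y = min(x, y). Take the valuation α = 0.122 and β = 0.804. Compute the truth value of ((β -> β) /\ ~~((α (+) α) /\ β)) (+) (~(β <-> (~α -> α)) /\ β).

β -> β = min(1, 1 − 0.804 + 0.804) = min(1, 1.000) = 1.000
α (+) α = min(1, 0.122 + 0.122) = min(1, 0.244) = 0.244
(α (+) α) /\ β = min(0.244, 0.804) = 0.244
~((α (+) α) /\ β) = 1 − 0.244 = 0.756
~~((α (+) α) /\ β) = 1 − 0.756 = 0.244
(β -> β) /\ ~~((α (+) α) /\ β) = min(1.000, 0.244) = 0.244
~α = 1 − 0.122 = 0.878
~α -> α = min(1, 1 − 0.878 + 0.122) = min(1, 0.244) = 0.244
β <-> (~α -> α) = 1 − |0.804 − 0.244| = 1 − 0.560 = 0.440
~(β <-> (~α -> α)) = 1 − 0.440 = 0.560
~(β <-> (~α -> α)) /\ β = min(0.560, 0.804) = 0.560
((β -> β) /\ ~~((α (+) α) /\ β)) (+) (~(β <-> (~α -> α)) /\ β) = min(1, 0.244 + 0.560) = min(1, 0.804) = 0.804

0.804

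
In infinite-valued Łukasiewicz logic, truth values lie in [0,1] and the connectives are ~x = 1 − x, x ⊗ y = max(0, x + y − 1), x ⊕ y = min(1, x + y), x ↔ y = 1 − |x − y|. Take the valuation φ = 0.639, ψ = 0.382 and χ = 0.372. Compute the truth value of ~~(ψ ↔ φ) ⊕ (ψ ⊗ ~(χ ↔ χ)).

0.743

ψ ↔ φ = 1 − |0.382 − 0.639| = 1 − 0.257 = 0.743
~(ψ ↔ φ) = 1 − 0.743 = 0.257
~~(ψ ↔ φ) = 1 − 0.257 = 0.743
χ ↔ χ = 1 − |0.372 − 0.372| = 1 − 0.000 = 1.000
~(χ ↔ χ) = 1 − 1.000 = 0.000
ψ ⊗ ~(χ ↔ χ) = max(0, 0.382 + 0.000 − 1) = max(0, -0.618) = 0.000
~~(ψ ↔ φ) ⊕ (ψ ⊗ ~(χ ↔ χ)) = min(1, 0.743 + 0.000) = min(1, 0.743) = 0.743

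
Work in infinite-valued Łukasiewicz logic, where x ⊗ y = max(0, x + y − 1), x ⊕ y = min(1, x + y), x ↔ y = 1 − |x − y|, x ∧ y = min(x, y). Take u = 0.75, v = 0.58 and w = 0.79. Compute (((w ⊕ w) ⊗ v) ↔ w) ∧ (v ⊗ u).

w ⊕ w = min(1, 0.79 + 0.79) = min(1, 1.58) = 1.00
(w ⊕ w) ⊗ v = max(0, 1.00 + 0.58 − 1) = max(0, 0.58) = 0.58
((w ⊕ w) ⊗ v) ↔ w = 1 − |0.58 − 0.79| = 1 − 0.21 = 0.79
v ⊗ u = max(0, 0.58 + 0.75 − 1) = max(0, 0.33) = 0.33
(((w ⊕ w) ⊗ v) ↔ w) ∧ (v ⊗ u) = min(0.79, 0.33) = 0.33

0.33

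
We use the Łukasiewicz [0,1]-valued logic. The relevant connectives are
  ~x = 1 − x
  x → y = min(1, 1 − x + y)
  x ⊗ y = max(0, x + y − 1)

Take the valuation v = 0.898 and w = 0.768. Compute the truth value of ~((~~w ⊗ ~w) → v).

~w = 1 − 0.768 = 0.232
~~w = 1 − 0.232 = 0.768
~~w ⊗ ~w = max(0, 0.768 + 0.232 − 1) = max(0, 0.000) = 0.000
(~~w ⊗ ~w) → v = min(1, 1 − 0.000 + 0.898) = min(1, 1.898) = 1.000
~((~~w ⊗ ~w) → v) = 1 − 1.000 = 0.000

0.000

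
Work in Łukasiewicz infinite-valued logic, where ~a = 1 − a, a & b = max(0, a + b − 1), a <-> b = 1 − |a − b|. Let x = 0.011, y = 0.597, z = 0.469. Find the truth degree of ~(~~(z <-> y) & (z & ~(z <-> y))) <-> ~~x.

z <-> y = 1 − |0.469 − 0.597| = 1 − 0.128 = 0.872
~(z <-> y) = 1 − 0.872 = 0.128
~~(z <-> y) = 1 − 0.128 = 0.872
z & ~(z <-> y) = max(0, 0.469 + 0.128 − 1) = max(0, -0.403) = 0.000
~~(z <-> y) & (z & ~(z <-> y)) = max(0, 0.872 + 0.000 − 1) = max(0, -0.128) = 0.000
~(~~(z <-> y) & (z & ~(z <-> y))) = 1 − 0.000 = 1.000
~x = 1 − 0.011 = 0.989
~~x = 1 − 0.989 = 0.011
~(~~(z <-> y) & (z & ~(z <-> y))) <-> ~~x = 1 − |1.000 − 0.011| = 1 − 0.989 = 0.011

0.011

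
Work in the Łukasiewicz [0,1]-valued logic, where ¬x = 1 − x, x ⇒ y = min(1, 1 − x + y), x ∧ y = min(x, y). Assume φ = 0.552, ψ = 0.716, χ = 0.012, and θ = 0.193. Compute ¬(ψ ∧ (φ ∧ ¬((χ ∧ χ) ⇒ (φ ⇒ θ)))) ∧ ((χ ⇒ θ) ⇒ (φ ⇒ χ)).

χ ∧ χ = min(0.012, 0.012) = 0.012
φ ⇒ θ = min(1, 1 − 0.552 + 0.193) = min(1, 0.641) = 0.641
(χ ∧ χ) ⇒ (φ ⇒ θ) = min(1, 1 − 0.012 + 0.641) = min(1, 1.629) = 1.000
¬((χ ∧ χ) ⇒ (φ ⇒ θ)) = 1 − 1.000 = 0.000
φ ∧ ¬((χ ∧ χ) ⇒ (φ ⇒ θ)) = min(0.552, 0.000) = 0.000
ψ ∧ (φ ∧ ¬((χ ∧ χ) ⇒ (φ ⇒ θ))) = min(0.716, 0.000) = 0.000
¬(ψ ∧ (φ ∧ ¬((χ ∧ χ) ⇒ (φ ⇒ θ)))) = 1 − 0.000 = 1.000
χ ⇒ θ = min(1, 1 − 0.012 + 0.193) = min(1, 1.181) = 1.000
φ ⇒ χ = min(1, 1 − 0.552 + 0.012) = min(1, 0.460) = 0.460
(χ ⇒ θ) ⇒ (φ ⇒ χ) = min(1, 1 − 1.000 + 0.460) = min(1, 0.460) = 0.460
¬(ψ ∧ (φ ∧ ¬((χ ∧ χ) ⇒ (φ ⇒ θ)))) ∧ ((χ ⇒ θ) ⇒ (φ ⇒ χ)) = min(1.000, 0.460) = 0.460

0.460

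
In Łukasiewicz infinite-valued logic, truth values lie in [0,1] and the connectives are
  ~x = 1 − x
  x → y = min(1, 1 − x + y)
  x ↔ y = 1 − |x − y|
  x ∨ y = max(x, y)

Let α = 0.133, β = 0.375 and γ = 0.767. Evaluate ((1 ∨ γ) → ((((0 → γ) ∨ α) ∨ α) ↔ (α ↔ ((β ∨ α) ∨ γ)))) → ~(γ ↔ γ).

0.634

1 ∨ γ = max(1.000, 0.767) = 1.000
0 → γ = min(1, 1 − 0.000 + 0.767) = min(1, 1.767) = 1.000
(0 → γ) ∨ α = max(1.000, 0.133) = 1.000
((0 → γ) ∨ α) ∨ α = max(1.000, 0.133) = 1.000
β ∨ α = max(0.375, 0.133) = 0.375
(β ∨ α) ∨ γ = max(0.375, 0.767) = 0.767
α ↔ ((β ∨ α) ∨ γ) = 1 − |0.133 − 0.767| = 1 − 0.634 = 0.366
(((0 → γ) ∨ α) ∨ α) ↔ (α ↔ ((β ∨ α) ∨ γ)) = 1 − |1.000 − 0.366| = 1 − 0.634 = 0.366
(1 ∨ γ) → ((((0 → γ) ∨ α) ∨ α) ↔ (α ↔ ((β ∨ α) ∨ γ))) = min(1, 1 − 1.000 + 0.366) = min(1, 0.366) = 0.366
γ ↔ γ = 1 − |0.767 − 0.767| = 1 − 0.000 = 1.000
~(γ ↔ γ) = 1 − 1.000 = 0.000
((1 ∨ γ) → ((((0 → γ) ∨ α) ∨ α) ↔ (α ↔ ((β ∨ α) ∨ γ)))) → ~(γ ↔ γ) = min(1, 1 − 0.366 + 0.000) = min(1, 0.634) = 0.634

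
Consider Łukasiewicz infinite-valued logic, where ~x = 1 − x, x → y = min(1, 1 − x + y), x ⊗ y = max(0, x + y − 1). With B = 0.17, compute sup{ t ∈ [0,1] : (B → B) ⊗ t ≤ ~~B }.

0.17

B → B = min(1, 1 − 0.17 + 0.17) = min(1, 1.00) = 1.00
So the left factor is B → B = 1.00.
~B = 1 − 0.17 = 0.83
~~B = 1 − 0.83 = 0.17
So the right-hand bound is ~~B = 0.17.
The residuum of the Łukasiewicz t-norm gives the supremum: min(1, 1 − 1.00 + 0.17).
1 − 1.00 + 0.17 = 0.17, so t = min(1, 0.17) = 0.17.
Check: 1.00 ⊗ 0.17 = max(0, 0.17) = 0.17 ≤ 0.17.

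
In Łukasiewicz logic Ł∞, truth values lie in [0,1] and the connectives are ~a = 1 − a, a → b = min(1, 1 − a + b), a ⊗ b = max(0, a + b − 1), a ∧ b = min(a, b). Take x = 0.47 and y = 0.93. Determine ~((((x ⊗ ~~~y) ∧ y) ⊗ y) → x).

0.00

~y = 1 − 0.93 = 0.07
~~y = 1 − 0.07 = 0.93
~~~y = 1 − 0.93 = 0.07
x ⊗ ~~~y = max(0, 0.47 + 0.07 − 1) = max(0, -0.46) = 0.00
(x ⊗ ~~~y) ∧ y = min(0.00, 0.93) = 0.00
((x ⊗ ~~~y) ∧ y) ⊗ y = max(0, 0.00 + 0.93 − 1) = max(0, -0.07) = 0.00
(((x ⊗ ~~~y) ∧ y) ⊗ y) → x = min(1, 1 − 0.00 + 0.47) = min(1, 1.47) = 1.00
~((((x ⊗ ~~~y) ∧ y) ⊗ y) → x) = 1 − 1.00 = 0.00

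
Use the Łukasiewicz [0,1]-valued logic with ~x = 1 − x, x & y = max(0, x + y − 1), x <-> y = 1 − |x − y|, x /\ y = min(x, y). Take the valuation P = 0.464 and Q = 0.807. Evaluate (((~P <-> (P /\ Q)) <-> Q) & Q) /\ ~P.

~P = 1 − 0.464 = 0.536
P /\ Q = min(0.464, 0.807) = 0.464
~P <-> (P /\ Q) = 1 − |0.536 − 0.464| = 1 − 0.072 = 0.928
(~P <-> (P /\ Q)) <-> Q = 1 − |0.928 − 0.807| = 1 − 0.121 = 0.879
((~P <-> (P /\ Q)) <-> Q) & Q = max(0, 0.879 + 0.807 − 1) = max(0, 0.686) = 0.686
(((~P <-> (P /\ Q)) <-> Q) & Q) /\ ~P = min(0.686, 0.536) = 0.536

0.536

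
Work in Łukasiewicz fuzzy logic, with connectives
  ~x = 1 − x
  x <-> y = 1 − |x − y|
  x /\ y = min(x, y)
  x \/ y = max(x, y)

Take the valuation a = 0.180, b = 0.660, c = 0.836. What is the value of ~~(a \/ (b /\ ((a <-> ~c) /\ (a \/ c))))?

0.660

~c = 1 − 0.836 = 0.164
a <-> ~c = 1 − |0.180 − 0.164| = 1 − 0.016 = 0.984
a \/ c = max(0.180, 0.836) = 0.836
(a <-> ~c) /\ (a \/ c) = min(0.984, 0.836) = 0.836
b /\ ((a <-> ~c) /\ (a \/ c)) = min(0.660, 0.836) = 0.660
a \/ (b /\ ((a <-> ~c) /\ (a \/ c))) = max(0.180, 0.660) = 0.660
~(a \/ (b /\ ((a <-> ~c) /\ (a \/ c)))) = 1 − 0.660 = 0.340
~~(a \/ (b /\ ((a <-> ~c) /\ (a \/ c)))) = 1 − 0.340 = 0.660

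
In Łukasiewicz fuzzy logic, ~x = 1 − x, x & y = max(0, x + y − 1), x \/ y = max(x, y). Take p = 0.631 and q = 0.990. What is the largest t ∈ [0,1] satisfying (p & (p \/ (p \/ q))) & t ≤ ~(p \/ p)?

p \/ q = max(0.631, 0.990) = 0.990
p \/ (p \/ q) = max(0.631, 0.990) = 0.990
p & (p \/ (p \/ q)) = max(0, 0.631 + 0.990 − 1) = max(0, 0.621) = 0.621
So the left factor is p & (p \/ (p \/ q)) = 0.621.
p \/ p = max(0.631, 0.631) = 0.631
~(p \/ p) = 1 − 0.631 = 0.369
So the right-hand bound is ~(p \/ p) = 0.369.
The residuum of the Łukasiewicz t-norm gives the supremum: min(1, 1 − 0.621 + 0.369).
1 − 0.621 + 0.369 = 0.748, so t = min(1, 0.748) = 0.748.
Check: 0.621 & 0.748 = max(0, 0.369) = 0.369 ≤ 0.369.

0.748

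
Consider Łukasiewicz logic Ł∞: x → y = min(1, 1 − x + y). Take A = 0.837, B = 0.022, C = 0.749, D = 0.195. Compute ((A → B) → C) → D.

A → B = min(1, 1 − 0.837 + 0.022) = min(1, 0.185) = 0.185
(A → B) → C = min(1, 1 − 0.185 + 0.749) = min(1, 1.564) = 1.000
((A → B) → C) → D = min(1, 1 − 1.000 + 0.195) = min(1, 0.195) = 0.195

0.195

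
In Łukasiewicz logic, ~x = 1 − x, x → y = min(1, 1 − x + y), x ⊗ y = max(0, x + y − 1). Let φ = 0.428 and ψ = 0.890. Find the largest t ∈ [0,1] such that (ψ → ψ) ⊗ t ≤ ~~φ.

ψ → ψ = min(1, 1 − 0.890 + 0.890) = min(1, 1.000) = 1.000
So the left factor is ψ → ψ = 1.000.
~φ = 1 − 0.428 = 0.572
~~φ = 1 − 0.572 = 0.428
So the right-hand bound is ~~φ = 0.428.
The residuum of the Łukasiewicz t-norm gives the supremum: min(1, 1 − 1.000 + 0.428).
1 − 1.000 + 0.428 = 0.428, so t = min(1, 0.428) = 0.428.
Check: 1.000 ⊗ 0.428 = max(0, 0.428) = 0.428 ≤ 0.428.

0.428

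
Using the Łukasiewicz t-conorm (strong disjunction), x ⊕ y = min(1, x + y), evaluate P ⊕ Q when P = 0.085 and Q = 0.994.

1.000

P ⊕ Q = min(1, 0.085 + 0.994) = min(1, 1.079) = 1.000
For comparison, the Gödel t-conorm max(x, y) would give 0.994.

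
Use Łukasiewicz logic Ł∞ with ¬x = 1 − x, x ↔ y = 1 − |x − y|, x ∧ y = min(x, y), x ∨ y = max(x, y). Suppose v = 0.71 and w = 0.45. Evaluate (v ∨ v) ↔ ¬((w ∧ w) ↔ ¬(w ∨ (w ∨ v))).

0.45

v ∨ v = max(0.71, 0.71) = 0.71
w ∧ w = min(0.45, 0.45) = 0.45
w ∨ v = max(0.45, 0.71) = 0.71
w ∨ (w ∨ v) = max(0.45, 0.71) = 0.71
¬(w ∨ (w ∨ v)) = 1 − 0.71 = 0.29
(w ∧ w) ↔ ¬(w ∨ (w ∨ v)) = 1 − |0.45 − 0.29| = 1 − 0.16 = 0.84
¬((w ∧ w) ↔ ¬(w ∨ (w ∨ v))) = 1 − 0.84 = 0.16
(v ∨ v) ↔ ¬((w ∧ w) ↔ ¬(w ∨ (w ∨ v))) = 1 − |0.71 − 0.16| = 1 − 0.55 = 0.45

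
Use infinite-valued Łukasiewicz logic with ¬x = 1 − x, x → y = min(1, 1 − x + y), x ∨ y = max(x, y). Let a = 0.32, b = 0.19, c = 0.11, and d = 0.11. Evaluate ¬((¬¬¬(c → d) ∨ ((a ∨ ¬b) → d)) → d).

c → d = min(1, 1 − 0.11 + 0.11) = min(1, 1.00) = 1.00
¬(c → d) = 1 − 1.00 = 0.00
¬¬(c → d) = 1 − 0.00 = 1.00
¬¬¬(c → d) = 1 − 1.00 = 0.00
¬b = 1 − 0.19 = 0.81
a ∨ ¬b = max(0.32, 0.81) = 0.81
(a ∨ ¬b) → d = min(1, 1 − 0.81 + 0.11) = min(1, 0.30) = 0.30
¬¬¬(c → d) ∨ ((a ∨ ¬b) → d) = max(0.00, 0.30) = 0.30
(¬¬¬(c → d) ∨ ((a ∨ ¬b) → d)) → d = min(1, 1 − 0.30 + 0.11) = min(1, 0.81) = 0.81
¬((¬¬¬(c → d) ∨ ((a ∨ ¬b) → d)) → d) = 1 − 0.81 = 0.19

0.19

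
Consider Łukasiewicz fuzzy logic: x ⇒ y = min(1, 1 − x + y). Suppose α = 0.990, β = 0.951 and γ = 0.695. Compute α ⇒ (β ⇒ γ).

β ⇒ γ = min(1, 1 − 0.951 + 0.695) = min(1, 0.744) = 0.744
α ⇒ (β ⇒ γ) = min(1, 1 − 0.990 + 0.744) = min(1, 0.754) = 0.754

0.754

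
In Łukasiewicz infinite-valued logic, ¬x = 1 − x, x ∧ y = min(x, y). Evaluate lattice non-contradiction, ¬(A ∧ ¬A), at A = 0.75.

0.75

¬A = 1 − 0.75 = 0.25
A ∧ ¬A = min(0.75, 0.25) = 0.25
¬(A ∧ ¬A) = 1 − 0.25 = 0.75
(The value 0.75 < 1 shows this instance is not satisfied; not a Ł∞-tautology — its value is 1 − min(a, 1−a).)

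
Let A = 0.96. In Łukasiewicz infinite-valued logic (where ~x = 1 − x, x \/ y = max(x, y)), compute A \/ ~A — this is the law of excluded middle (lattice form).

0.96

~A = 1 − 0.96 = 0.04
A \/ ~A = max(0.96, 0.04) = 0.96
(The value 0.96 < 1 shows this instance is not satisfied; not a Ł∞-tautology — its value is max(a, 1−a).)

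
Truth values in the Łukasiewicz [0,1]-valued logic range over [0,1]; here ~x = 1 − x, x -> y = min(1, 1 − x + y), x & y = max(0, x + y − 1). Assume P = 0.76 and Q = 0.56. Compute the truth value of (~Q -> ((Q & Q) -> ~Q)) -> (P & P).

~Q = 1 − 0.56 = 0.44
Q & Q = max(0, 0.56 + 0.56 − 1) = max(0, 0.12) = 0.12
(Q & Q) -> ~Q = min(1, 1 − 0.12 + 0.44) = min(1, 1.32) = 1.00
~Q -> ((Q & Q) -> ~Q) = min(1, 1 − 0.44 + 1.00) = min(1, 1.56) = 1.00
P & P = max(0, 0.76 + 0.76 − 1) = max(0, 0.52) = 0.52
(~Q -> ((Q & Q) -> ~Q)) -> (P & P) = min(1, 1 − 1.00 + 0.52) = min(1, 0.52) = 0.52

0.52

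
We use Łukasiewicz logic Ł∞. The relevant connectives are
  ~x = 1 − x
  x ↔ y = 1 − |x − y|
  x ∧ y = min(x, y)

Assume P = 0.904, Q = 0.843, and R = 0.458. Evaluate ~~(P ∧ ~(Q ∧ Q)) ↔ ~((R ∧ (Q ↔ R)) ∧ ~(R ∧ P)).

0.615

Q ∧ Q = min(0.843, 0.843) = 0.843
~(Q ∧ Q) = 1 − 0.843 = 0.157
P ∧ ~(Q ∧ Q) = min(0.904, 0.157) = 0.157
~(P ∧ ~(Q ∧ Q)) = 1 − 0.157 = 0.843
~~(P ∧ ~(Q ∧ Q)) = 1 − 0.843 = 0.157
Q ↔ R = 1 − |0.843 − 0.458| = 1 − 0.385 = 0.615
R ∧ (Q ↔ R) = min(0.458, 0.615) = 0.458
R ∧ P = min(0.458, 0.904) = 0.458
~(R ∧ P) = 1 − 0.458 = 0.542
(R ∧ (Q ↔ R)) ∧ ~(R ∧ P) = min(0.458, 0.542) = 0.458
~((R ∧ (Q ↔ R)) ∧ ~(R ∧ P)) = 1 − 0.458 = 0.542
~~(P ∧ ~(Q ∧ Q)) ↔ ~((R ∧ (Q ↔ R)) ∧ ~(R ∧ P)) = 1 − |0.157 − 0.542| = 1 − 0.385 = 0.615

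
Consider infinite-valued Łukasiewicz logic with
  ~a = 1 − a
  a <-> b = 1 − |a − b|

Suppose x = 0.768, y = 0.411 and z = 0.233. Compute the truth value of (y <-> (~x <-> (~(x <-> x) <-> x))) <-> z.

0.822

~x = 1 − 0.768 = 0.232
x <-> x = 1 − |0.768 − 0.768| = 1 − 0.000 = 1.000
~(x <-> x) = 1 − 1.000 = 0.000
~(x <-> x) <-> x = 1 − |0.000 − 0.768| = 1 − 0.768 = 0.232
~x <-> (~(x <-> x) <-> x) = 1 − |0.232 − 0.232| = 1 − 0.000 = 1.000
y <-> (~x <-> (~(x <-> x) <-> x)) = 1 − |0.411 − 1.000| = 1 − 0.589 = 0.411
(y <-> (~x <-> (~(x <-> x) <-> x))) <-> z = 1 − |0.411 − 0.233| = 1 − 0.178 = 0.822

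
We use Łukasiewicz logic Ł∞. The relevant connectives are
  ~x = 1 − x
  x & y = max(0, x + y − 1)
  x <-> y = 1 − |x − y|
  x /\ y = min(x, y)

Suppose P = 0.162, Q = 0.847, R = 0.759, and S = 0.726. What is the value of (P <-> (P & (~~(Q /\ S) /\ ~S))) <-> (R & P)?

0.162

Q /\ S = min(0.847, 0.726) = 0.726
~(Q /\ S) = 1 − 0.726 = 0.274
~~(Q /\ S) = 1 − 0.274 = 0.726
~S = 1 − 0.726 = 0.274
~~(Q /\ S) /\ ~S = min(0.726, 0.274) = 0.274
P & (~~(Q /\ S) /\ ~S) = max(0, 0.162 + 0.274 − 1) = max(0, -0.564) = 0.000
P <-> (P & (~~(Q /\ S) /\ ~S)) = 1 − |0.162 − 0.000| = 1 − 0.162 = 0.838
R & P = max(0, 0.759 + 0.162 − 1) = max(0, -0.079) = 0.000
(P <-> (P & (~~(Q /\ S) /\ ~S))) <-> (R & P) = 1 − |0.838 − 0.000| = 1 − 0.838 = 0.162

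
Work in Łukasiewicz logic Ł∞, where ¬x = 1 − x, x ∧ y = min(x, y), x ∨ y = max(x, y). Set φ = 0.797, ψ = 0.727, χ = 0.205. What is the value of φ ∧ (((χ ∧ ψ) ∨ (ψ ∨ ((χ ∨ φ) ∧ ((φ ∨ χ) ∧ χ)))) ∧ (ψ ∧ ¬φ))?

χ ∧ ψ = min(0.205, 0.727) = 0.205
χ ∨ φ = max(0.205, 0.797) = 0.797
φ ∨ χ = max(0.797, 0.205) = 0.797
(φ ∨ χ) ∧ χ = min(0.797, 0.205) = 0.205
(χ ∨ φ) ∧ ((φ ∨ χ) ∧ χ) = min(0.797, 0.205) = 0.205
ψ ∨ ((χ ∨ φ) ∧ ((φ ∨ χ) ∧ χ)) = max(0.727, 0.205) = 0.727
(χ ∧ ψ) ∨ (ψ ∨ ((χ ∨ φ) ∧ ((φ ∨ χ) ∧ χ))) = max(0.205, 0.727) = 0.727
¬φ = 1 − 0.797 = 0.203
ψ ∧ ¬φ = min(0.727, 0.203) = 0.203
((χ ∧ ψ) ∨ (ψ ∨ ((χ ∨ φ) ∧ ((φ ∨ χ) ∧ χ)))) ∧ (ψ ∧ ¬φ) = min(0.727, 0.203) = 0.203
φ ∧ (((χ ∧ ψ) ∨ (ψ ∨ ((χ ∨ φ) ∧ ((φ ∨ χ) ∧ χ)))) ∧ (ψ ∧ ¬φ)) = min(0.797, 0.203) = 0.203

0.203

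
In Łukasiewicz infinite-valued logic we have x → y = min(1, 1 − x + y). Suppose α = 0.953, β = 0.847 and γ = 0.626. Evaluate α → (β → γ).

0.826

β → γ = min(1, 1 − 0.847 + 0.626) = min(1, 0.779) = 0.779
α → (β → γ) = min(1, 1 − 0.953 + 0.779) = min(1, 0.826) = 0.826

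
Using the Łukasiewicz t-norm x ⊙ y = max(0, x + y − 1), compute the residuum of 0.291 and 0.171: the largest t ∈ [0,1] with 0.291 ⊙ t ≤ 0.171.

0.880

The residuum of the Łukasiewicz t-norm gives the supremum: min(1, 1 − 0.291 + 0.171).
1 − 0.291 + 0.171 = 0.880, so t = min(1, 0.880) = 0.880.
Check: 0.291 ⊙ 0.880 = max(0, 0.171) = 0.171 ≤ 0.171.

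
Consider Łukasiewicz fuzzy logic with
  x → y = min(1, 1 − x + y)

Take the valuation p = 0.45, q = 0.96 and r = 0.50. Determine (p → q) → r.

p → q = min(1, 1 − 0.45 + 0.96) = min(1, 1.51) = 1.00
(p → q) → r = min(1, 1 − 1.00 + 0.50) = min(1, 0.50) = 0.50

0.50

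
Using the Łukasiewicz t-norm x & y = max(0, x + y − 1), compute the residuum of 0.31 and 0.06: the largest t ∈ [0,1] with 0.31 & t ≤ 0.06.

0.75

The residuum of the Łukasiewicz t-norm gives the supremum: min(1, 1 − 0.31 + 0.06).
1 − 0.31 + 0.06 = 0.75, so t = min(1, 0.75) = 0.75.
Check: 0.31 & 0.75 = max(0, 0.06) = 0.06 ≤ 0.06.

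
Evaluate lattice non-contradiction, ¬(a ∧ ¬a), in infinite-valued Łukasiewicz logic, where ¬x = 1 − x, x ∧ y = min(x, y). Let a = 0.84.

¬a = 1 − 0.84 = 0.16
a ∧ ¬a = min(0.84, 0.16) = 0.16
¬(a ∧ ¬a) = 1 − 0.16 = 0.84
(The value 0.84 < 1 shows this instance is not satisfied; not a Ł∞-tautology — its value is 1 − min(a, 1−a).)

0.84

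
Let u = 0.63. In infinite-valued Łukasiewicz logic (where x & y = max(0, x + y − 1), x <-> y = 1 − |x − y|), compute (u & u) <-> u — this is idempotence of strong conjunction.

0.63

u & u = max(0, 0.63 + 0.63 − 1) = max(0, 0.26) = 0.26
(u & u) <-> u = 1 − |0.26 − 0.63| = 1 − 0.37 = 0.63
(The value 0.63 < 1 shows this instance is not satisfied; fails in Ł∞ since a ⊗ a = max(0, 2a−1) ≠ a in general.)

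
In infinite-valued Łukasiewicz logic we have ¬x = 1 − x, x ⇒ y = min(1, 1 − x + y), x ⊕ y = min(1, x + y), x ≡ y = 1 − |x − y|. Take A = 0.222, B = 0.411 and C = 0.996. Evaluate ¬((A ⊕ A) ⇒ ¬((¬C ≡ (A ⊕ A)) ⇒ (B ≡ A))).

A ⊕ A = min(1, 0.222 + 0.222) = min(1, 0.444) = 0.444
¬C = 1 − 0.996 = 0.004
¬C ≡ (A ⊕ A) = 1 − |0.004 − 0.444| = 1 − 0.440 = 0.560
B ≡ A = 1 − |0.411 − 0.222| = 1 − 0.189 = 0.811
(¬C ≡ (A ⊕ A)) ⇒ (B ≡ A) = min(1, 1 − 0.560 + 0.811) = min(1, 1.251) = 1.000
¬((¬C ≡ (A ⊕ A)) ⇒ (B ≡ A)) = 1 − 1.000 = 0.000
(A ⊕ A) ⇒ ¬((¬C ≡ (A ⊕ A)) ⇒ (B ≡ A)) = min(1, 1 − 0.444 + 0.000) = min(1, 0.556) = 0.556
¬((A ⊕ A) ⇒ ¬((¬C ≡ (A ⊕ A)) ⇒ (B ≡ A))) = 1 − 0.556 = 0.444

0.444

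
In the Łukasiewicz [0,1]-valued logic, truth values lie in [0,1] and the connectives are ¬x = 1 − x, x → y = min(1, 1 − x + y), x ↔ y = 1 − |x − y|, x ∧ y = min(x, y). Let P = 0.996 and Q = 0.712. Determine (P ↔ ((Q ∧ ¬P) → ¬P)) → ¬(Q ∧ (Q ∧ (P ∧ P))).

0.292

¬P = 1 − 0.996 = 0.004
Q ∧ ¬P = min(0.712, 0.004) = 0.004
(Q ∧ ¬P) → ¬P = min(1, 1 − 0.004 + 0.004) = min(1, 1.000) = 1.000
P ↔ ((Q ∧ ¬P) → ¬P) = 1 − |0.996 − 1.000| = 1 − 0.004 = 0.996
P ∧ P = min(0.996, 0.996) = 0.996
Q ∧ (P ∧ P) = min(0.712, 0.996) = 0.712
Q ∧ (Q ∧ (P ∧ P)) = min(0.712, 0.712) = 0.712
¬(Q ∧ (Q ∧ (P ∧ P))) = 1 − 0.712 = 0.288
(P ↔ ((Q ∧ ¬P) → ¬P)) → ¬(Q ∧ (Q ∧ (P ∧ P))) = min(1, 1 − 0.996 + 0.288) = min(1, 0.292) = 0.292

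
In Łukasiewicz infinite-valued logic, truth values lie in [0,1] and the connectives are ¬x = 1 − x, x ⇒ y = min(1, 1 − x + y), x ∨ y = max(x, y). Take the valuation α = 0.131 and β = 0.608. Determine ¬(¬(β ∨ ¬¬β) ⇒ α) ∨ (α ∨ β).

¬β = 1 − 0.608 = 0.392
¬¬β = 1 − 0.392 = 0.608
β ∨ ¬¬β = max(0.608, 0.608) = 0.608
¬(β ∨ ¬¬β) = 1 − 0.608 = 0.392
¬(β ∨ ¬¬β) ⇒ α = min(1, 1 − 0.392 + 0.131) = min(1, 0.739) = 0.739
¬(¬(β ∨ ¬¬β) ⇒ α) = 1 − 0.739 = 0.261
α ∨ β = max(0.131, 0.608) = 0.608
¬(¬(β ∨ ¬¬β) ⇒ α) ∨ (α ∨ β) = max(0.261, 0.608) = 0.608

0.608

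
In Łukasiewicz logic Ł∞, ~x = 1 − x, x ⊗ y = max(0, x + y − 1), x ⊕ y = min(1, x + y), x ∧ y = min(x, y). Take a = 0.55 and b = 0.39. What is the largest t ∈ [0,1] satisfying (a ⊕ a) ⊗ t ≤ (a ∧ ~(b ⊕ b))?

0.22

a ⊕ a = min(1, 0.55 + 0.55) = min(1, 1.10) = 1.00
So the left factor is a ⊕ a = 1.00.
b ⊕ b = min(1, 0.39 + 0.39) = min(1, 0.78) = 0.78
~(b ⊕ b) = 1 − 0.78 = 0.22
a ∧ ~(b ⊕ b) = min(0.55, 0.22) = 0.22
So the right-hand bound is a ∧ ~(b ⊕ b) = 0.22.
The residuum of the Łukasiewicz t-norm gives the supremum: min(1, 1 − 1.00 + 0.22).
1 − 1.00 + 0.22 = 0.22, so t = min(1, 0.22) = 0.22.
Check: 1.00 ⊗ 0.22 = max(0, 0.22) = 0.22 ≤ 0.22.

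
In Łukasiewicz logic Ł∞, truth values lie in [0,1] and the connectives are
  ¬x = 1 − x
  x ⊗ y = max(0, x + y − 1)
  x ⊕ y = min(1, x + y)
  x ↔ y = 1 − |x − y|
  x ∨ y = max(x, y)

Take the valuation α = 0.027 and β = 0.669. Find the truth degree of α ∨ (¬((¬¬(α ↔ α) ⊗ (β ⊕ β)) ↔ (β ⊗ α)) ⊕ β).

1.000

α ↔ α = 1 − |0.027 − 0.027| = 1 − 0.000 = 1.000
¬(α ↔ α) = 1 − 1.000 = 0.000
¬¬(α ↔ α) = 1 − 0.000 = 1.000
β ⊕ β = min(1, 0.669 + 0.669) = min(1, 1.338) = 1.000
¬¬(α ↔ α) ⊗ (β ⊕ β) = max(0, 1.000 + 1.000 − 1) = max(0, 1.000) = 1.000
β ⊗ α = max(0, 0.669 + 0.027 − 1) = max(0, -0.304) = 0.000
(¬¬(α ↔ α) ⊗ (β ⊕ β)) ↔ (β ⊗ α) = 1 − |1.000 − 0.000| = 1 − 1.000 = 0.000
¬((¬¬(α ↔ α) ⊗ (β ⊕ β)) ↔ (β ⊗ α)) = 1 − 0.000 = 1.000
¬((¬¬(α ↔ α) ⊗ (β ⊕ β)) ↔ (β ⊗ α)) ⊕ β = min(1, 1.000 + 0.669) = min(1, 1.669) = 1.000
α ∨ (¬((¬¬(α ↔ α) ⊗ (β ⊕ β)) ↔ (β ⊗ α)) ⊕ β) = max(0.027, 1.000) = 1.000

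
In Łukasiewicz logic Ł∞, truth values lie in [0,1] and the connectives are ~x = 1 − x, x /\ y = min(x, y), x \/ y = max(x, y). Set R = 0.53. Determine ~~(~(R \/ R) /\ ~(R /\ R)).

R \/ R = max(0.53, 0.53) = 0.53
~(R \/ R) = 1 − 0.53 = 0.47
R /\ R = min(0.53, 0.53) = 0.53
~(R /\ R) = 1 − 0.53 = 0.47
~(R \/ R) /\ ~(R /\ R) = min(0.47, 0.47) = 0.47
~(~(R \/ R) /\ ~(R /\ R)) = 1 − 0.47 = 0.53
~~(~(R \/ R) /\ ~(R /\ R)) = 1 − 0.53 = 0.47

0.47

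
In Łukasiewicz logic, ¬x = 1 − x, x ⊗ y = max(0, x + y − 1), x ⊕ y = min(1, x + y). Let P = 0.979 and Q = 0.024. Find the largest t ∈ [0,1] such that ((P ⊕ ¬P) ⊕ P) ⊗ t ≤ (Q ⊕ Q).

0.048

¬P = 1 − 0.979 = 0.021
P ⊕ ¬P = min(1, 0.979 + 0.021) = min(1, 1.000) = 1.000
(P ⊕ ¬P) ⊕ P = min(1, 1.000 + 0.979) = min(1, 1.979) = 1.000
So the left factor is (P ⊕ ¬P) ⊕ P = 1.000.
Q ⊕ Q = min(1, 0.024 + 0.024) = min(1, 0.048) = 0.048
So the right-hand bound is Q ⊕ Q = 0.048.
The residuum of the Łukasiewicz t-norm gives the supremum: min(1, 1 − 1.000 + 0.048).
1 − 1.000 + 0.048 = 0.048, so t = min(1, 0.048) = 0.048.
Check: 1.000 ⊗ 0.048 = max(0, 0.048) = 0.048 ≤ 0.048.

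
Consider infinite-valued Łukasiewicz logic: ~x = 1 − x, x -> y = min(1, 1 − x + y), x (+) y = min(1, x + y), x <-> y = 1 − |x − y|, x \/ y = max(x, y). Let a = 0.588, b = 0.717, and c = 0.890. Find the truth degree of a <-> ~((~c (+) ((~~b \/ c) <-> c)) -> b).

~c = 1 − 0.890 = 0.110
~b = 1 − 0.717 = 0.283
~~b = 1 − 0.283 = 0.717
~~b \/ c = max(0.717, 0.890) = 0.890
(~~b \/ c) <-> c = 1 − |0.890 − 0.890| = 1 − 0.000 = 1.000
~c (+) ((~~b \/ c) <-> c) = min(1, 0.110 + 1.000) = min(1, 1.110) = 1.000
(~c (+) ((~~b \/ c) <-> c)) -> b = min(1, 1 − 1.000 + 0.717) = min(1, 0.717) = 0.717
~((~c (+) ((~~b \/ c) <-> c)) -> b) = 1 − 0.717 = 0.283
a <-> ~((~c (+) ((~~b \/ c) <-> c)) -> b) = 1 − |0.588 − 0.283| = 1 − 0.305 = 0.695

0.695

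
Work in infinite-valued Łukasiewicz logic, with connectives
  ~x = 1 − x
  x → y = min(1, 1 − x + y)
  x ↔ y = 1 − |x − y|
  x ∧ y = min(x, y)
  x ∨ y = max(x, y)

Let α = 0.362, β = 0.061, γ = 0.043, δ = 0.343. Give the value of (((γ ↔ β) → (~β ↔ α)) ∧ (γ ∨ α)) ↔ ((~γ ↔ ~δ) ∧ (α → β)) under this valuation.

γ ↔ β = 1 − |0.043 − 0.061| = 1 − 0.018 = 0.982
~β = 1 − 0.061 = 0.939
~β ↔ α = 1 − |0.939 − 0.362| = 1 − 0.577 = 0.423
(γ ↔ β) → (~β ↔ α) = min(1, 1 − 0.982 + 0.423) = min(1, 0.441) = 0.441
γ ∨ α = max(0.043, 0.362) = 0.362
((γ ↔ β) → (~β ↔ α)) ∧ (γ ∨ α) = min(0.441, 0.362) = 0.362
~γ = 1 − 0.043 = 0.957
~δ = 1 − 0.343 = 0.657
~γ ↔ ~δ = 1 − |0.957 − 0.657| = 1 − 0.300 = 0.700
α → β = min(1, 1 − 0.362 + 0.061) = min(1, 0.699) = 0.699
(~γ ↔ ~δ) ∧ (α → β) = min(0.700, 0.699) = 0.699
(((γ ↔ β) → (~β ↔ α)) ∧ (γ ∨ α)) ↔ ((~γ ↔ ~δ) ∧ (α → β)) = 1 − |0.362 − 0.699| = 1 − 0.337 = 0.663

0.663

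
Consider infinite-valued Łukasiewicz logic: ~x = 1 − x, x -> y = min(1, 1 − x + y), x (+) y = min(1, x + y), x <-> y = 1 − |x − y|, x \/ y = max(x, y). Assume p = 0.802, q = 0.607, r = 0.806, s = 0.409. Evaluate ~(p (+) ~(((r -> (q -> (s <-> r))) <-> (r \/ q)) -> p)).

s <-> r = 1 − |0.409 − 0.806| = 1 − 0.397 = 0.603
q -> (s <-> r) = min(1, 1 − 0.607 + 0.603) = min(1, 0.996) = 0.996
r -> (q -> (s <-> r)) = min(1, 1 − 0.806 + 0.996) = min(1, 1.190) = 1.000
r \/ q = max(0.806, 0.607) = 0.806
(r -> (q -> (s <-> r))) <-> (r \/ q) = 1 − |1.000 − 0.806| = 1 − 0.194 = 0.806
((r -> (q -> (s <-> r))) <-> (r \/ q)) -> p = min(1, 1 − 0.806 + 0.802) = min(1, 0.996) = 0.996
~(((r -> (q -> (s <-> r))) <-> (r \/ q)) -> p) = 1 − 0.996 = 0.004
p (+) ~(((r -> (q -> (s <-> r))) <-> (r \/ q)) -> p) = min(1, 0.802 + 0.004) = min(1, 0.806) = 0.806
~(p (+) ~(((r -> (q -> (s <-> r))) <-> (r \/ q)) -> p)) = 1 − 0.806 = 0.194

0.194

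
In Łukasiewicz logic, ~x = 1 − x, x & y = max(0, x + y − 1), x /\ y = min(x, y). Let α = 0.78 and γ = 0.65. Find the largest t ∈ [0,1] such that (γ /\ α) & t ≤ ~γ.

γ /\ α = min(0.65, 0.78) = 0.65
So the left factor is γ /\ α = 0.65.
~γ = 1 − 0.65 = 0.35
So the right-hand bound is ~γ = 0.35.
The residuum of the Łukasiewicz t-norm gives the supremum: min(1, 1 − 0.65 + 0.35).
1 − 0.65 + 0.35 = 0.70, so t = min(1, 0.70) = 0.70.
Check: 0.65 & 0.70 = max(0, 0.35) = 0.35 ≤ 0.35.

0.70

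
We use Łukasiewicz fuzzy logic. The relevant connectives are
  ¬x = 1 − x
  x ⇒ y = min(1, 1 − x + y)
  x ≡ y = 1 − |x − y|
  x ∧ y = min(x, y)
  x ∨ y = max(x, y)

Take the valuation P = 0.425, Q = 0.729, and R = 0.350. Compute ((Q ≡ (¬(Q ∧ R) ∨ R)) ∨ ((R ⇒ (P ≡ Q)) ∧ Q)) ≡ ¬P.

Q ∧ R = min(0.729, 0.350) = 0.350
¬(Q ∧ R) = 1 − 0.350 = 0.650
¬(Q ∧ R) ∨ R = max(0.650, 0.350) = 0.650
Q ≡ (¬(Q ∧ R) ∨ R) = 1 − |0.729 − 0.650| = 1 − 0.079 = 0.921
P ≡ Q = 1 − |0.425 − 0.729| = 1 − 0.304 = 0.696
R ⇒ (P ≡ Q) = min(1, 1 − 0.350 + 0.696) = min(1, 1.346) = 1.000
(R ⇒ (P ≡ Q)) ∧ Q = min(1.000, 0.729) = 0.729
(Q ≡ (¬(Q ∧ R) ∨ R)) ∨ ((R ⇒ (P ≡ Q)) ∧ Q) = max(0.921, 0.729) = 0.921
¬P = 1 − 0.425 = 0.575
((Q ≡ (¬(Q ∧ R) ∨ R)) ∨ ((R ⇒ (P ≡ Q)) ∧ Q)) ≡ ¬P = 1 − |0.921 − 0.575| = 1 − 0.346 = 0.654

0.654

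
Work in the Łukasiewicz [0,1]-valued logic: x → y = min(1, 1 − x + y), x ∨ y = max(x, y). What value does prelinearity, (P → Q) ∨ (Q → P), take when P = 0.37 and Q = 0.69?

P → Q = min(1, 1 − 0.37 + 0.69) = min(1, 1.32) = 1.00
Q → P = min(1, 1 − 0.69 + 0.37) = min(1, 0.68) = 0.68
(P → Q) ∨ (Q → P) = max(1.00, 0.68) = 1.00
(As expected: a Ł∞-tautology — holds in every MV-chain.)

1.00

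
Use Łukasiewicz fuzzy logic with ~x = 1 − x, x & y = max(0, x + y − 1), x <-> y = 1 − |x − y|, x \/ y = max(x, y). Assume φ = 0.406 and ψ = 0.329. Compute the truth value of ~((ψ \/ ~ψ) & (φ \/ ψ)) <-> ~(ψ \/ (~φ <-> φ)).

0.265

~ψ = 1 − 0.329 = 0.671
ψ \/ ~ψ = max(0.329, 0.671) = 0.671
φ \/ ψ = max(0.406, 0.329) = 0.406
(ψ \/ ~ψ) & (φ \/ ψ) = max(0, 0.671 + 0.406 − 1) = max(0, 0.077) = 0.077
~((ψ \/ ~ψ) & (φ \/ ψ)) = 1 − 0.077 = 0.923
~φ = 1 − 0.406 = 0.594
~φ <-> φ = 1 − |0.594 − 0.406| = 1 − 0.188 = 0.812
ψ \/ (~φ <-> φ) = max(0.329, 0.812) = 0.812
~(ψ \/ (~φ <-> φ)) = 1 − 0.812 = 0.188
~((ψ \/ ~ψ) & (φ \/ ψ)) <-> ~(ψ \/ (~φ <-> φ)) = 1 − |0.923 − 0.188| = 1 − 0.735 = 0.265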